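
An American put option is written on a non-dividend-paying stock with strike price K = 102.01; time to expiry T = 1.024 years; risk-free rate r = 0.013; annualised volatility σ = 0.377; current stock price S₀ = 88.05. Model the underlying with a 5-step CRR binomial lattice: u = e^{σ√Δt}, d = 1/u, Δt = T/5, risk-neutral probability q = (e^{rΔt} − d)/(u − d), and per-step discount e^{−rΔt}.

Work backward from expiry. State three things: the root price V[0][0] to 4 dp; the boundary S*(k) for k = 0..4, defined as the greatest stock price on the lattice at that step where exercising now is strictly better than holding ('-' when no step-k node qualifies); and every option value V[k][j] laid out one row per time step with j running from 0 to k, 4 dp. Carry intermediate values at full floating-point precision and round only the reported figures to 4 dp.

price = 21.2970
boundary = - - 62.5949 52.7769 62.5949
tree:
21.2970
29.6259 11.8449
39.4151 18.5430 4.2134
49.2331 27.8945 7.8998 0.0000
57.5112 39.4151 14.8116 0.0000 0.0000
64.4909 49.2331 27.7707 0.0000 0.0000 0.0000

params: Δt=0.20480 u=1.18603 d=0.84315 q=0.46523 e^(-rΔt)=0.99734
t_5 payoffs: 64.4909 49.2331 27.7707 0.0000 0.0000 0.0000
t_4: node(4,0) S=44.4988 payoff=57.5112 vs cont=57.2400 → 57.5112 [stop]  node(4,1) S=62.5949 payoff=39.4151 vs cont=39.1439 → 39.4151 [stop]  node(4,2) S=88.0500 payoff=13.9600 vs cont=14.8116 → 14.8116 [wait]  node(4,3) S=123.8568 payoff=0.0000 vs cont=0.0000 → 0.0000 [wait]  node(4,4) S=174.2250 payoff=0.0000 vs cont=0.0000 → 0.0000 [wait]  ⇒ S*(4)=62.5949
t_3: node(3,0) S=52.7769 payoff=49.2331 vs cont=48.9619 → 49.2331 [stop]  node(3,1) S=74.2393 payoff=27.7707 vs cont=27.8945 → 27.8945 [wait]  node(3,2) S=104.4299 payoff=0.0000 vs cont=7.8998 → 7.8998 [wait]  node(3,3) S=146.8978 payoff=0.0000 vs cont=0.0000 → 0.0000 [wait]  ⇒ S*(3)=52.7769
t_2: node(2,0) S=62.5949 payoff=39.4151 vs cont=39.2014 → 39.4151 [stop]  node(2,1) S=88.0500 payoff=13.9600 vs cont=18.5430 → 18.5430 [wait]  node(2,2) S=123.8568 payoff=0.0000 vs cont=4.2134 → 4.2134 [wait]  ⇒ S*(2)=62.5949
t_1: node(1,0) S=74.2393 payoff=27.7707 vs cont=29.6259 → 29.6259 [wait]  node(1,1) S=104.4299 payoff=0.0000 vs cont=11.8449 → 11.8449 [wait]  ⇒ S*(1)=-
t_0: node(0,0) S=88.0500 payoff=13.9600 vs cont=21.2970 → 21.2970 [wait]  ⇒ S*(0)=-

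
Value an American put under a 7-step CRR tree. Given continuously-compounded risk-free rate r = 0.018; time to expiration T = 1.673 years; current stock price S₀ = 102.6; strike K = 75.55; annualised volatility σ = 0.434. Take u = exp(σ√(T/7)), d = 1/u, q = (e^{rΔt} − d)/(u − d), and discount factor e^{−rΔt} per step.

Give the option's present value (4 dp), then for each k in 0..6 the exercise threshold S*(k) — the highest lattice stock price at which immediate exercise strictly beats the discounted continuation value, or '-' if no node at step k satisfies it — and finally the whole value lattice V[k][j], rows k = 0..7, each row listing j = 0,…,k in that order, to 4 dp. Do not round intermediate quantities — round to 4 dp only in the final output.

price = 8.2133
boundary = - - - - - 35.5158 43.9103
tree:
8.2133
12.0893 3.6898
17.3136 6.0017 0.9801
23.9683 9.5776 1.8136 0.0000
31.8022 14.8951 3.3559 0.0000 0.0000
40.0342 22.3303 6.2096 0.0000 0.0000 0.0000
46.8240 31.6397 11.4901 0.0000 0.0000 0.0000 0.0000
52.3156 40.0342 21.2610 0.0000 0.0000 0.0000 0.0000 0.0000

params: Δt=0.23900 u=1.23636 d=0.80883 q=0.45724 e^(-rΔt)=0.99571
t_7 payoffs: 52.3156 40.0342 21.2610 0.0000 0.0000 0.0000 0.0000 0.0000
t_6: node(6,0) S=28.7260 payoff=46.8240 vs cont=46.4996 → 46.8240 [stop]  node(6,1) S=43.9103 payoff=31.6397 vs cont=31.3154 → 31.6397 [stop]  node(6,2) S=67.1208 payoff=8.4292 vs cont=11.4901 → 11.4901 [wait]  node(6,3) S=102.6000 payoff=0.0000 vs cont=0.0000 → 0.0000 [wait]  node(6,4) S=156.8332 payoff=0.0000 vs cont=0.0000 → 0.0000 [wait]  node(6,5) S=239.7333 payoff=0.0000 vs cont=0.0000 → 0.0000 [wait]  node(6,6) S=366.4535 payoff=0.0000 vs cont=0.0000 → 0.0000 [wait]  ⇒ S*(6)=43.9103
t_5: node(5,0) S=35.5158 payoff=40.0342 vs cont=39.7099 → 40.0342 [stop]  node(5,1) S=54.2890 payoff=21.2610 vs cont=22.3303 → 22.3303 [wait]  node(5,2) S=82.9855 payoff=0.0000 vs cont=6.2096 → 6.2096 [wait]  node(5,3) S=126.8506 payoff=0.0000 vs cont=0.0000 → 0.0000 [wait]  node(5,4) S=193.9024 payoff=0.0000 vs cont=0.0000 → 0.0000 [wait]  node(5,5) S=296.3969 payoff=0.0000 vs cont=0.0000 → 0.0000 [wait]  ⇒ S*(5)=35.5158
t_4: node(4,0) S=43.9103 payoff=31.6397 vs cont=31.8022 → 31.8022 [wait]  node(4,1) S=67.1208 payoff=8.4292 vs cont=14.8951 → 14.8951 [wait]  node(4,2) S=102.6000 payoff=0.0000 vs cont=3.3559 → 3.3559 [wait]  node(4,3) S=156.8332 payoff=0.0000 vs cont=0.0000 → 0.0000 [wait]  node(4,4) S=239.7333 payoff=0.0000 vs cont=0.0000 → 0.0000 [wait]  ⇒ S*(4)=-
t_3: node(3,0) S=54.2890 payoff=21.2610 vs cont=23.9683 → 23.9683 [wait]  node(3,1) S=82.9855 payoff=0.0000 vs cont=9.5776 → 9.5776 [wait]  node(3,2) S=126.8506 payoff=0.0000 vs cont=1.8136 → 1.8136 [wait]  node(3,3) S=193.9024 payoff=0.0000 vs cont=0.0000 → 0.0000 [wait]  ⇒ S*(3)=-
t_2: node(2,0) S=67.1208 payoff=8.4292 vs cont=17.3136 → 17.3136 [wait]  node(2,1) S=102.6000 payoff=0.0000 vs cont=6.0017 → 6.0017 [wait]  node(2,2) S=156.8332 payoff=0.0000 vs cont=0.9801 → 0.9801 [wait]  ⇒ S*(2)=-
t_1: node(1,0) S=82.9855 payoff=0.0000 vs cont=12.0893 → 12.0893 [wait]  node(1,1) S=126.8506 payoff=0.0000 vs cont=3.6898 → 3.6898 [wait]  ⇒ S*(1)=-
t_0: node(0,0) S=102.6000 payoff=0.0000 vs cont=8.2133 → 8.2133 [wait]  ⇒ S*(0)=-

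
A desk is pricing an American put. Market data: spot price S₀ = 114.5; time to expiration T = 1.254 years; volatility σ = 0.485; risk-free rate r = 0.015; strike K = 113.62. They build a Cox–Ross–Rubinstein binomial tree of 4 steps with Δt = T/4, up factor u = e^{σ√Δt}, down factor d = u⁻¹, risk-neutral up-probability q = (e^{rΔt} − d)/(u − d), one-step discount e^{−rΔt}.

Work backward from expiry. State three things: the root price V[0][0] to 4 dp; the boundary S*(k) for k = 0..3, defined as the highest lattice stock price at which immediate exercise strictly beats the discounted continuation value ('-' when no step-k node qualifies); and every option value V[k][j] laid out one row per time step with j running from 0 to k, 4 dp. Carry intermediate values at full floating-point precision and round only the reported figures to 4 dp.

price = 21.7352
boundary = - - 66.5173 87.2710
tree:
21.7352
32.6373 8.1536
47.1027 14.6574 0.0000
62.9211 26.3490 0.0000 0.0000
74.9777 47.1027 0.0000 0.0000 0.0000

Δt=0.31350  u=1.31201  d=0.76219  q=0.44110  discount=0.99531
step 4 (expiry): payoffs max(K−S,0) = 74.9777 47.1027 0.0000 0.0000 0.0000
step 3: (k=3,j=0): S=50.6989, (K−S)⁺=62.9211, hold=62.3880 ⇒ V=62.9211 exercise | (k=3,j=1): S=87.2710, (K−S)⁺=26.3490, hold=26.2023 ⇒ V=26.3490 exercise | (k=3,j=2): S=150.2246, (K−S)⁺=0.0000, hold=0.0000 ⇒ V=0.0000 continue | (k=3,j=3): S=258.5903, (K−S)⁺=0.0000, hold=0.0000 ⇒ V=0.0000 continue  boundary S*=87.2710
step 2: (k=2,j=0): S=66.5173, (K−S)⁺=47.1027, hold=46.5697 ⇒ V=47.1027 exercise | (k=2,j=1): S=114.5000, (K−S)⁺=0.0000, hold=14.6574 ⇒ V=14.6574 continue | (k=2,j=2): S=197.0955, (K−S)⁺=0.0000, hold=0.0000 ⇒ V=0.0000 continue  boundary S*=66.5173
step 1: (k=1,j=0): S=87.2710, (K−S)⁺=26.3490, hold=32.6373 ⇒ V=32.6373 continue | (k=1,j=1): S=150.2246, (K−S)⁺=0.0000, hold=8.1536 ⇒ V=8.1536 continue  boundary S*=-
step 0: (k=0,j=0): S=114.5000, (K−S)⁺=0.0000, hold=21.7352 ⇒ V=21.7352 continue  boundary S*=-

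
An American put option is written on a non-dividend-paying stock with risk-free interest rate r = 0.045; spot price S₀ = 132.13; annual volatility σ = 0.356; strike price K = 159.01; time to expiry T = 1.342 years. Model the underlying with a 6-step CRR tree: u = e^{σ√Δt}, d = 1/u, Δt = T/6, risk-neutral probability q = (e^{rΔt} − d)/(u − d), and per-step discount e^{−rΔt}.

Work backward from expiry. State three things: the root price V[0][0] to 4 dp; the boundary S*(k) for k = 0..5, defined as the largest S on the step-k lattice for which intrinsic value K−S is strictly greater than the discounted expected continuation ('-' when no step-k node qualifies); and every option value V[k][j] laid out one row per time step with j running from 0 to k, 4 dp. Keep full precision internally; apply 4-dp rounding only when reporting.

price = 35.5055
boundary = - - 94.3543 79.7337 94.3543 111.6559
tree:
35.5055
48.8193 22.2680
64.6557 33.2101 11.2452
79.2763 47.5532 18.8445 3.5024
91.6314 64.6557 30.5890 6.9085 0.0000
102.0720 79.2763 47.3541 13.6272 0.0000 0.0000
110.8948 91.6314 64.6557 26.8800 0.0000 0.0000 0.0000

Δt=0.22367, u=1.18337, d=0.84505, q=0.48791, disc=e^(-rΔt)=0.98999
k=6 terminal: V=max(K-S,0) → 110.8948 91.6314 64.6557 26.8800 0.0000 0.0000 0.0000
k=5: j=0 S=56.9380 intr=102.0720 cont=100.4796 V=102.0720[EX]; j=1 S=79.7337 intr=79.2763 cont=77.6839 V=79.2763[EX]; j=2 S=111.6559 intr=47.3541 cont=45.7617 V=47.3541[EX]; j=3 S=156.3584 intr=2.6516 cont=13.6272 V=13.6272[hold]; j=4 S=218.9580 intr=0.0000 cont=0.0000 V=0.0000[hold]; j=5 S=306.6199 intr=0.0000 cont=0.0000 V=0.0000[hold]  S*(5)=111.6559
k=4: j=0 S=67.3786 intr=91.6314 cont=90.0389 V=91.6314[EX]; j=1 S=94.3543 intr=64.6557 cont=63.0633 V=64.6557[EX]; j=2 S=132.1300 intr=26.8800 cont=30.5890 V=30.5890[hold]; j=3 S=185.0295 intr=0.0000 cont=6.9085 V=6.9085[hold]; j=4 S=259.1079 intr=0.0000 cont=0.0000 V=0.0000[hold]  S*(4)=94.3543
k=3: j=0 S=79.7337 intr=79.2763 cont=77.6839 V=79.2763[EX]; j=1 S=111.6559 intr=47.3541 cont=47.5532 V=47.5532[hold]; j=2 S=156.3584 intr=2.6516 cont=18.8445 V=18.8445[hold]; j=3 S=218.9580 intr=0.0000 cont=3.5024 V=3.5024[hold]  S*(3)=79.7337
k=2: j=0 S=94.3543 intr=64.6557 cont=63.1594 V=64.6557[EX]; j=1 S=132.1300 intr=26.8800 cont=33.2101 V=33.2101[hold]; j=2 S=185.0295 intr=0.0000 cont=11.2452 V=11.2452[hold]  S*(2)=94.3543
k=1: j=0 S=111.6559 intr=47.3541 cont=48.8193 V=48.8193[hold]; j=1 S=156.3584 intr=2.6516 cont=22.2680 V=22.2680[hold]  S*(1)=-
k=0: j=0 S=132.1300 intr=26.8800 cont=35.5055 V=35.5055[hold]  S*(0)=-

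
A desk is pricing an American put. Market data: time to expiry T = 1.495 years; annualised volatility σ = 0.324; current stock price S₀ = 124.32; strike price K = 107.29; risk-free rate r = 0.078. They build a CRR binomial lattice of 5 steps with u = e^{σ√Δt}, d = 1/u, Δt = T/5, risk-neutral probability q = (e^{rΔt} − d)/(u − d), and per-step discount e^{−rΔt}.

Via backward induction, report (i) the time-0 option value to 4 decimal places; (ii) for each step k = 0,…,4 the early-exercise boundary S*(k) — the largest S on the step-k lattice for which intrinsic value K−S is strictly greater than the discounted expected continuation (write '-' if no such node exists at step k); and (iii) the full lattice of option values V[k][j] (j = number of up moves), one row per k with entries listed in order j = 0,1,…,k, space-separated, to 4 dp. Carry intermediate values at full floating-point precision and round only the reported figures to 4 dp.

price = 7.1095
boundary = - - - 73.0658 87.2281
tree:
7.1095
12.4592 2.5334
21.1404 5.0752 0.3211
34.2242 10.1184 0.6877 0.0000
46.0871 20.0619 1.4729 0.0000 0.0000
56.0240 34.2242 3.1545 0.0000 0.0000 0.0000

params: Δt=0.29900 u=1.19383 d=0.83764 q=0.52207 e^(-rΔt)=0.97695
t_5 payoffs: 56.0240 34.2242 3.1545 0.0000 0.0000 0.0000
t_4: node(4,0) S=61.2029 payoff=46.0871 vs cont=43.6138 → 46.0871 [stop]  node(4,1) S=87.2281 payoff=20.0619 vs cont=17.5886 → 20.0619 [stop]  node(4,2) S=124.3200 payoff=0.0000 vs cont=1.4729 → 1.4729 [wait]  node(4,3) S=177.1844 payoff=0.0000 vs cont=0.0000 → 0.0000 [wait]  node(4,4) S=252.5283 payoff=0.0000 vs cont=0.0000 → 0.0000 [wait]  ⇒ S*(4)=87.2281
t_3: node(3,0) S=73.0658 payoff=34.2242 vs cont=31.7509 → 34.2242 [stop]  node(3,1) S=104.1355 payoff=3.1545 vs cont=10.1184 → 10.1184 [wait]  node(3,2) S=148.4169 payoff=0.0000 vs cont=0.6877 → 0.6877 [wait]  node(3,3) S=211.5280 payoff=0.0000 vs cont=0.0000 → 0.0000 [wait]  ⇒ S*(3)=73.0658
t_2: node(2,0) S=87.2281 payoff=20.0619 vs cont=21.1404 → 21.1404 [wait]  node(2,1) S=124.3200 payoff=0.0000 vs cont=5.0752 → 5.0752 [wait]  node(2,2) S=177.1844 payoff=0.0000 vs cont=0.3211 → 0.3211 [wait]  ⇒ S*(2)=-
t_1: node(1,0) S=104.1355 payoff=3.1545 vs cont=12.4592 → 12.4592 [wait]  node(1,1) S=148.4169 payoff=0.0000 vs cont=2.5334 → 2.5334 [wait]  ⇒ S*(1)=-
t_0: node(0,0) S=124.3200 payoff=0.0000 vs cont=7.1095 → 7.1095 [wait]  ⇒ S*(0)=-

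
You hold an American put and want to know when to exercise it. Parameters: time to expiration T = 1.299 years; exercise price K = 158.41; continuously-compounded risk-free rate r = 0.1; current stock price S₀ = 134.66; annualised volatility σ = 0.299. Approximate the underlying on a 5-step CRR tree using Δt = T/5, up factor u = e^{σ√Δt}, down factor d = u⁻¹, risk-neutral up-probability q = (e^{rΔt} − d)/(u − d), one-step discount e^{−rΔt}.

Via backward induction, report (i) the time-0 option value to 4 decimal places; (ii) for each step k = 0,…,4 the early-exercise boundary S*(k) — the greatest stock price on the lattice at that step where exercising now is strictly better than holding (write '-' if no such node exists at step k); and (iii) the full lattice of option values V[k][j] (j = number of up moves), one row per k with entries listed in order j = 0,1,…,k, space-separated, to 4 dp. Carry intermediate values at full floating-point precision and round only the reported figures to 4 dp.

price = 26.0411
boundary = - 115.6249 99.2805 115.6249 134.6600
tree:
26.0411
42.7851 13.4806
59.1295 24.6267 4.9342
73.1635 42.7851 10.8317 0.3067
85.2137 59.1295 23.7500 0.6964 0.0000
95.5605 73.1635 42.7851 1.5811 0.0000 0.0000

Δt=0.25980  u=1.16463  d=0.85864  q=0.54799  discount=0.97435
step 5 (expiry): payoffs max(K−S,0) = 95.5605 73.1635 42.7851 1.5811 0.0000 0.0000
step 4: (k=4,j=0): S=73.1963, (K−S)⁺=85.2137, hold=81.1512 ⇒ V=85.2137 exercise | (k=4,j=1): S=99.2805, (K−S)⁺=59.1295, hold=55.0670 ⇒ V=59.1295 exercise | (k=4,j=2): S=134.6600, (K−S)⁺=23.7500, hold=19.6875 ⇒ V=23.7500 exercise | (k=4,j=3): S=182.6473, (K−S)⁺=0.0000, hold=0.6964 ⇒ V=0.6964 continue | (k=4,j=4): S=247.7354, (K−S)⁺=0.0000, hold=0.0000 ⇒ V=0.0000 continue  boundary S*=134.6600
step 3: (k=3,j=0): S=85.2465, (K−S)⁺=73.1635, hold=69.1010 ⇒ V=73.1635 exercise | (k=3,j=1): S=115.6249, (K−S)⁺=42.7851, hold=38.7226 ⇒ V=42.7851 exercise | (k=3,j=2): S=156.8289, (K−S)⁺=1.5811, hold=10.8317 ⇒ V=10.8317 continue | (k=3,j=3): S=212.7163, (K−S)⁺=0.0000, hold=0.3067 ⇒ V=0.3067 continue  boundary S*=115.6249
step 2: (k=2,j=0): S=99.2805, (K−S)⁺=59.1295, hold=55.0670 ⇒ V=59.1295 exercise | (k=2,j=1): S=134.6600, (K−S)⁺=23.7500, hold=24.6267 ⇒ V=24.6267 continue | (k=2,j=2): S=182.6473, (K−S)⁺=0.0000, hold=4.9342 ⇒ V=4.9342 continue  boundary S*=99.2805
step 1: (k=1,j=0): S=115.6249, (K−S)⁺=42.7851, hold=39.1908 ⇒ V=42.7851 exercise | (k=1,j=1): S=156.8289, (K−S)⁺=1.5811, hold=13.4806 ⇒ V=13.4806 continue  boundary S*=115.6249
step 0: (k=0,j=0): S=134.6600, (K−S)⁺=23.7500, hold=26.0411 ⇒ V=26.0411 continue  boundary S*=-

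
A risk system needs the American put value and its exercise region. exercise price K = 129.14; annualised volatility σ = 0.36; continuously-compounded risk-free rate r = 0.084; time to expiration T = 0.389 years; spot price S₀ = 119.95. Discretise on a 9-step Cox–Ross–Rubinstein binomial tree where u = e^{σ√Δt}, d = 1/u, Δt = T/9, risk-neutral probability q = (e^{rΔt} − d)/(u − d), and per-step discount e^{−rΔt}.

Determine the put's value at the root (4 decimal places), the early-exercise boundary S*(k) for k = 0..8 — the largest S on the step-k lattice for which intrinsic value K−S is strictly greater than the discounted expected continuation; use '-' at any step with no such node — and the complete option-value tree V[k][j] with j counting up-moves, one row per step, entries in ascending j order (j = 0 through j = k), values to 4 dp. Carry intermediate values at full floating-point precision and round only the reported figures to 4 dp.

price = 14.2051
boundary = - - - 95.8269 103.2742 95.8269 103.2742 111.3002 119.9500
tree:
14.2051
19.5206 9.1089
25.9607 13.3631 5.0141
33.3131 18.9571 7.9885 2.1414
40.2233 25.8658 12.3371 3.7933 0.5413
46.6353 33.3131 18.3183 6.5765 1.0987 0.0000
52.5848 40.2233 25.8658 11.0691 2.2303 0.0000 0.0000
58.1053 46.6353 33.3131 17.8398 4.5273 0.0000 0.0000 0.0000
63.2278 52.5848 40.2233 25.8658 9.1900 0.0000 0.0000 0.0000 0.0000
67.9808 58.1053 46.6353 33.3131 17.8398 0.0000 0.0000 0.0000 0.0000 0.0000

Δt=0.04322, u=1.07772, d=0.92789, q=0.50557, disc=e^(-rΔt)=0.99638
k=9 terminal: V=max(K-S,0) → 67.9808 58.1053 46.6353 33.3131 17.8398 0.0000 0.0000 0.0000 0.0000 0.0000
k=8: j=0 S=65.9122 intr=63.2278 cont=62.7597 V=63.2278[EX]; j=1 S=76.5552 intr=52.5848 cont=52.1168 V=52.5848[EX]; j=2 S=88.9167 intr=40.2233 cont=39.7553 V=40.2233[EX]; j=3 S=103.2742 intr=25.8658 cont=25.3978 V=25.8658[EX]; j=4 S=119.9500 intr=9.1900 cont=8.7885 V=9.1900[EX]; j=5 S=139.3185 intr=0.0000 cont=0.0000 V=0.0000[hold]; j=6 S=161.8145 intr=0.0000 cont=0.0000 V=0.0000[hold]; j=7 S=187.9429 intr=0.0000 cont=0.0000 V=0.0000[hold]; j=8 S=218.2903 intr=0.0000 cont=0.0000 V=0.0000[hold]  S*(8)=119.9500
k=7: j=0 S=71.0347 intr=58.1053 cont=57.6373 V=58.1053[EX]; j=1 S=82.5047 intr=46.6353 cont=46.1672 V=46.6353[EX]; j=2 S=95.8269 intr=33.3131 cont=32.8451 V=33.3131[EX]; j=3 S=111.3002 intr=17.8398 cont=17.3718 V=17.8398[EX]; j=4 S=129.2720 intr=0.0000 cont=4.5273 V=4.5273[hold]; j=5 S=150.1458 intr=0.0000 cont=0.0000 V=0.0000[hold]; j=6 S=174.3900 intr=0.0000 cont=0.0000 V=0.0000[hold]; j=7 S=202.5490 intr=0.0000 cont=0.0000 V=0.0000[hold]  S*(7)=111.3002
k=6: j=0 S=76.5552 intr=52.5848 cont=52.1168 V=52.5848[EX]; j=1 S=88.9167 intr=40.2233 cont=39.7553 V=40.2233[EX]; j=2 S=103.2742 intr=25.8658 cont=25.3978 V=25.8658[EX]; j=3 S=119.9500 intr=9.1900 cont=11.0691 V=11.0691[hold]; j=4 S=139.3185 intr=0.0000 cont=2.2303 V=2.2303[hold]; j=5 S=161.8145 intr=0.0000 cont=0.0000 V=0.0000[hold]; j=6 S=187.9429 intr=0.0000 cont=0.0000 V=0.0000[hold]  S*(6)=103.2742
k=5: j=0 S=82.5047 intr=46.6353 cont=46.1672 V=46.6353[EX]; j=1 S=95.8269 intr=33.3131 cont=32.8451 V=33.3131[EX]; j=2 S=111.3002 intr=17.8398 cont=18.3183 V=18.3183[hold]; j=3 S=129.2720 intr=0.0000 cont=6.5765 V=6.5765[hold]; j=4 S=150.1458 intr=0.0000 cont=1.0987 V=1.0987[hold]; j=5 S=174.3900 intr=0.0000 cont=0.0000 V=0.0000[hold]  S*(5)=95.8269
k=4: j=0 S=88.9167 intr=40.2233 cont=39.7553 V=40.2233[EX]; j=1 S=103.2742 intr=25.8658 cont=25.6389 V=25.8658[EX]; j=2 S=119.9500 intr=9.1900 cont=12.3371 V=12.3371[hold]; j=3 S=139.3185 intr=0.0000 cont=3.7933 V=3.7933[hold]; j=4 S=161.8145 intr=0.0000 cont=0.5413 V=0.5413[hold]  S*(4)=103.2742
k=3: j=0 S=95.8269 intr=33.3131 cont=32.8451 V=33.3131[EX]; j=1 S=111.3002 intr=17.8398 cont=18.9571 V=18.9571[hold]; j=2 S=129.2720 intr=0.0000 cont=7.9885 V=7.9885[hold]; j=3 S=150.1458 intr=0.0000 cont=2.1414 V=2.1414[hold]  S*(3)=95.8269
k=2: j=0 S=103.2742 intr=25.8658 cont=25.9607 V=25.9607[hold]; j=1 S=119.9500 intr=9.1900 cont=13.3631 V=13.3631[hold]; j=2 S=139.3185 intr=0.0000 cont=5.0141 V=5.0141[hold]  S*(2)=-
k=1: j=0 S=111.3002 intr=17.8398 cont=19.5206 V=19.5206[hold]; j=1 S=129.2720 intr=0.0000 cont=9.1089 V=9.1089[hold]  S*(1)=-
k=0: j=0 S=119.9500 intr=9.1900 cont=14.2051 V=14.2051[hold]  S*(0)=-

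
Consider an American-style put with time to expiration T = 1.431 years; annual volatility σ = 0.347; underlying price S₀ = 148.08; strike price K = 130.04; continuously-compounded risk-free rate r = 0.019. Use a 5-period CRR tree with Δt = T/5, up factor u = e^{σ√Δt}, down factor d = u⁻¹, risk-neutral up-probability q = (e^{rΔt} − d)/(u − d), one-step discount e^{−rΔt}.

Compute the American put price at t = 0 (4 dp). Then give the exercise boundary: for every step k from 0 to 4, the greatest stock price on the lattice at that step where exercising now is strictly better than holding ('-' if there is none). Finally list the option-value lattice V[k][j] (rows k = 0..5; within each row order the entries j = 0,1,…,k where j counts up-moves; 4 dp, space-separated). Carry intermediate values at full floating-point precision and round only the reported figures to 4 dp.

price = 13.8007
boundary = - - - 84.8464 102.1537
tree:
13.8007
21.1838 5.5796
31.5751 9.6336 1.0422
45.1936 16.4821 1.9709 0.0000
59.5687 27.8863 3.7271 0.0000 0.0000
71.5083 45.1936 7.0484 0.0000 0.0000 0.0000

Δt=0.28620  u=1.20399  d=0.83058  q=0.46833  discount=0.99458
step 5 (expiry): payoffs max(K−S,0) = 71.5083 45.1936 7.0484 0.0000 0.0000 0.0000
step 4: (k=4,j=0): S=70.4713, (K−S)⁺=59.5687, hold=58.8635 ⇒ V=59.5687 exercise | (k=4,j=1): S=102.1537, (K−S)⁺=27.8863, hold=27.1811 ⇒ V=27.8863 exercise | (k=4,j=2): S=148.0800, (K−S)⁺=0.0000, hold=3.7271 ⇒ V=3.7271 continue | (k=4,j=3): S=214.6538, (K−S)⁺=0.0000, hold=0.0000 ⇒ V=0.0000 continue | (k=4,j=4): S=311.1578, (K−S)⁺=0.0000, hold=0.0000 ⇒ V=0.0000 continue  boundary S*=102.1537
step 3: (k=3,j=0): S=84.8464, (K−S)⁺=45.1936, hold=44.4884 ⇒ V=45.1936 exercise | (k=3,j=1): S=122.9916, (K−S)⁺=7.0484, hold=16.4821 ⇒ V=16.4821 continue | (k=3,j=2): S=178.2861, (K−S)⁺=0.0000, hold=1.9709 ⇒ V=1.9709 continue | (k=3,j=3): S=258.4399, (K−S)⁺=0.0000, hold=0.0000 ⇒ V=0.0000 continue  boundary S*=84.8464
step 2: (k=2,j=0): S=102.1537, (K−S)⁺=27.8863, hold=31.5751 ⇒ V=31.5751 continue | (k=2,j=1): S=148.0800, (K−S)⁺=0.0000, hold=9.6336 ⇒ V=9.6336 continue | (k=2,j=2): S=214.6538, (K−S)⁺=0.0000, hold=1.0422 ⇒ V=1.0422 continue  boundary S*=-
step 1: (k=1,j=0): S=122.9916, (K−S)⁺=7.0484, hold=21.1838 ⇒ V=21.1838 continue | (k=1,j=1): S=178.2861, (K−S)⁺=0.0000, hold=5.5796 ⇒ V=5.5796 continue  boundary S*=-
step 0: (k=0,j=0): S=148.0800, (K−S)⁺=0.0000, hold=13.8007 ⇒ V=13.8007 continue  boundary S*=-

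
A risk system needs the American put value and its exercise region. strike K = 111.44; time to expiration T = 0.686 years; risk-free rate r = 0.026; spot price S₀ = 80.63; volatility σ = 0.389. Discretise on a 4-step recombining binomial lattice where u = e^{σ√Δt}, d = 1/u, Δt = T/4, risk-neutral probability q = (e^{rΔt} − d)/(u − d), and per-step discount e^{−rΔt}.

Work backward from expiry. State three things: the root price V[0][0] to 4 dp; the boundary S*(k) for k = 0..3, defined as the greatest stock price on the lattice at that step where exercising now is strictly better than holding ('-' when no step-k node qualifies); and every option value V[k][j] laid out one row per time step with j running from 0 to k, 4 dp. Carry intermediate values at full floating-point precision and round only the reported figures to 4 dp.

price = 32.0014
boundary = - 68.6332 80.6300 94.7238
tree:
32.0014
42.8068 20.2944
53.0187 30.8100 8.7991
61.7111 42.8068 16.7162 0.0832
69.1102 53.0187 30.8100 0.1588 0.0000

Δt=0.17150  u=1.17480  d=0.85121  q=0.47362  discount=0.99555
step 4 (expiry): payoffs max(K−S,0) = 69.1102 53.0187 30.8100 0.1588 0.0000
step 3: (k=3,j=0): S=49.7289, (K−S)⁺=61.7111, hold=61.2153 ⇒ V=61.7111 exercise | (k=3,j=1): S=68.6332, (K−S)⁺=42.8068, hold=42.3110 ⇒ V=42.8068 exercise | (k=3,j=2): S=94.7238, (K−S)⁺=16.7162, hold=16.2204 ⇒ V=16.7162 exercise | (k=3,j=3): S=130.7328, (K−S)⁺=0.0000, hold=0.0832 ⇒ V=0.0832 continue  boundary S*=94.7238
step 2: (k=2,j=0): S=58.4213, (K−S)⁺=53.0187, hold=52.5229 ⇒ V=53.0187 exercise | (k=2,j=1): S=80.6300, (K−S)⁺=30.8100, hold=30.3142 ⇒ V=30.8100 exercise | (k=2,j=2): S=111.2812, (K−S)⁺=0.1588, hold=8.7991 ⇒ V=8.7991 continue  boundary S*=80.6300
step 1: (k=1,j=0): S=68.6332, (K−S)⁺=42.8068, hold=42.3110 ⇒ V=42.8068 exercise | (k=1,j=1): S=94.7238, (K−S)⁺=16.7162, hold=20.2944 ⇒ V=20.2944 continue  boundary S*=68.6332
step 0: (k=0,j=0): S=80.6300, (K−S)⁺=30.8100, hold=32.0014 ⇒ V=32.0014 continue  boundary S*=-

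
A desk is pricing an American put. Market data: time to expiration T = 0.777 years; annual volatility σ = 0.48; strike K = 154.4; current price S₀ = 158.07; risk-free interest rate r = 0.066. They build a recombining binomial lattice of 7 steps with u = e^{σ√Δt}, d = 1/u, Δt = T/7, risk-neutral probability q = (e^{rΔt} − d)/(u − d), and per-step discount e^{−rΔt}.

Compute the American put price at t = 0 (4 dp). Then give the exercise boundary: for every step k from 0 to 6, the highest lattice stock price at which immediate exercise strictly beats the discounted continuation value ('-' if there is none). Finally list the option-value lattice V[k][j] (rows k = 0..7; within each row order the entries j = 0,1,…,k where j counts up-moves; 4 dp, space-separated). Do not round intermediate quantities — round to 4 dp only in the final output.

Δt=0.11100  u=1.17342  d=0.85221  q=0.48300  discount=0.99270
step 7 (expiry): payoffs max(K−S,0) = 102.7961 83.3461 56.5654 19.6909 0.0000 0.0000 0.0000 0.0000
step 6: (k=6,j=0): S=60.5529, (K−S)⁺=93.8471, hold=92.7201 ⇒ V=93.8471 exercise | (k=6,j=1): S=83.3758, (K−S)⁺=71.0242, hold=69.8972 ⇒ V=71.0242 exercise | (k=6,j=2): S=114.8007, (K−S)⁺=39.5993, hold=38.4722 ⇒ V=39.5993 exercise | (k=6,j=3): S=158.0700, (K−S)⁺=0.0000, hold=10.1059 ⇒ V=10.1059 continue | (k=6,j=4): S=217.6478, (K−S)⁺=0.0000, hold=0.0000 ⇒ V=0.0000 continue | (k=6,j=5): S=299.6808, (K−S)⁺=0.0000, hold=0.0000 ⇒ V=0.0000 continue | (k=6,j=6): S=412.6327, (K−S)⁺=0.0000, hold=0.0000 ⇒ V=0.0000 continue  boundary S*=114.8007
step 5: (k=5,j=0): S=71.0539, (K−S)⁺=83.3461, hold=82.2191 ⇒ V=83.3461 exercise | (k=5,j=1): S=97.8346, (K−S)⁺=56.5654, hold=55.4384 ⇒ V=56.5654 exercise | (k=5,j=2): S=134.7091, (K−S)⁺=19.6909, hold=25.1690 ⇒ V=25.1690 continue | (k=5,j=3): S=185.4820, (K−S)⁺=0.0000, hold=5.1867 ⇒ V=5.1867 continue | (k=5,j=4): S=255.3916, (K−S)⁺=0.0000, hold=0.0000 ⇒ V=0.0000 continue | (k=5,j=5): S=351.6505, (K−S)⁺=0.0000, hold=0.0000 ⇒ V=0.0000 continue  boundary S*=97.8346
step 4: (k=4,j=0): S=83.3758, (K−S)⁺=71.0242, hold=69.8972 ⇒ V=71.0242 exercise | (k=4,j=1): S=114.8007, (K−S)⁺=39.5993, hold=41.0989 ⇒ V=41.0989 continue | (k=4,j=2): S=158.0700, (K−S)⁺=0.0000, hold=15.4043 ⇒ V=15.4043 continue | (k=4,j=3): S=217.6478, (K−S)⁺=0.0000, hold=2.6619 ⇒ V=2.6619 continue | (k=4,j=4): S=299.6808, (K−S)⁺=0.0000, hold=0.0000 ⇒ V=0.0000 continue  boundary S*=83.3758
step 3: (k=3,j=0): S=97.8346, (K−S)⁺=56.5654, hold=56.1574 ⇒ V=56.5654 exercise | (k=3,j=1): S=134.7091, (K−S)⁺=19.6909, hold=28.4791 ⇒ V=28.4791 continue | (k=3,j=2): S=185.4820, (K−S)⁺=0.0000, hold=9.1823 ⇒ V=9.1823 continue | (k=3,j=3): S=255.3916, (K−S)⁺=0.0000, hold=1.3662 ⇒ V=1.3662 continue  boundary S*=97.8346
step 2: (k=2,j=0): S=114.8007, (K−S)⁺=39.5993, hold=42.6860 ⇒ V=42.6860 continue | (k=2,j=1): S=158.0700, (K−S)⁺=0.0000, hold=19.0190 ⇒ V=19.0190 continue | (k=2,j=2): S=217.6478, (K−S)⁺=0.0000, hold=5.3677 ⇒ V=5.3677 continue  boundary S*=-
step 1: (k=1,j=0): S=134.7091, (K−S)⁺=19.6909, hold=31.0267 ⇒ V=31.0267 continue | (k=1,j=1): S=185.4820, (K−S)⁺=0.0000, hold=12.3347 ⇒ V=12.3347 continue  boundary S*=-
step 0: (k=0,j=0): S=158.0700, (K−S)⁺=0.0000, hold=21.8380 ⇒ V=21.8380 continue  boundary S*=-

price = 21.8380
boundary = - - - 97.8346 83.3758 97.8346 114.8007
tree:
21.8380
31.0267 12.3347
42.6860 19.0190 5.3677
56.5654 28.4791 9.1823 1.3662
71.0242 41.0989 15.4043 2.6619 0.0000
83.3461 56.5654 25.1690 5.1867 0.0000 0.0000
93.8471 71.0242 39.5993 10.1059 0.0000 0.0000 0.0000
102.7961 83.3461 56.5654 19.6909 0.0000 0.0000 0.0000 0.0000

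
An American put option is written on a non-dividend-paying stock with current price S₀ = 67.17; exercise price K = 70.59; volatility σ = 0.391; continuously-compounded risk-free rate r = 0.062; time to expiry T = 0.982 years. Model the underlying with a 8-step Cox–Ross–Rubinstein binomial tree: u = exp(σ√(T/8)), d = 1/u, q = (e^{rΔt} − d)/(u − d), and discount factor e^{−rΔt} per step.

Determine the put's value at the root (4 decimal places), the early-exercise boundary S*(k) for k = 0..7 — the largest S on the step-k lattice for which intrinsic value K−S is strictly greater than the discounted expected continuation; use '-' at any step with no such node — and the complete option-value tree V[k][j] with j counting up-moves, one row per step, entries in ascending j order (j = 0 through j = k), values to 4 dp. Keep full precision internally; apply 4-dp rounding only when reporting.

price = 10.5780
boundary = - - - 44.5342 38.8329 44.5342 51.0726 58.5709
tree:
10.5780
14.7571 6.4542
19.9534 9.6546 3.2708
26.0558 14.0017 5.3443 1.1942
31.7571 19.5509 8.5253 2.1635 0.2182
36.7285 26.0558 13.1800 3.8819 0.4341 0.0000
41.0635 31.7571 19.5174 6.8823 0.8638 0.0000 0.0000
44.8435 36.7285 26.0558 12.0191 1.7187 0.0000 0.0000 0.0000
48.1396 41.0635 31.7571 19.5174 3.4200 0.0000 0.0000 0.0000 0.0000

Δt=0.12275  u=1.14682  d=0.87198  q=0.49360  discount=0.99242
step 8 (expiry): payoffs max(K−S,0) = 48.1396 41.0635 31.7571 19.5174 3.4200 0.0000 0.0000 0.0000 0.0000
step 7: (k=7,j=0): S=25.7465, (K−S)⁺=44.8435, hold=44.3083 ⇒ V=44.8435 exercise | (k=7,j=1): S=33.8615, (K−S)⁺=36.7285, hold=36.1933 ⇒ V=36.7285 exercise | (k=7,j=2): S=44.5342, (K−S)⁺=26.0558, hold=25.5206 ⇒ V=26.0558 exercise | (k=7,j=3): S=58.5709, (K−S)⁺=12.0191, hold=11.4840 ⇒ V=12.0191 exercise | (k=7,j=4): S=77.0316, (K−S)⁺=0.0000, hold=1.7187 ⇒ V=1.7187 continue | (k=7,j=5): S=101.3110, (K−S)⁺=0.0000, hold=0.0000 ⇒ V=0.0000 continue | (k=7,j=6): S=133.2430, (K−S)⁺=0.0000, hold=0.0000 ⇒ V=0.0000 continue | (k=7,j=7): S=175.2395, (K−S)⁺=0.0000, hold=0.0000 ⇒ V=0.0000 continue  boundary S*=58.5709
step 6: (k=6,j=0): S=29.5265, (K−S)⁺=41.0635, hold=40.5283 ⇒ V=41.0635 exercise | (k=6,j=1): S=38.8329, (K−S)⁺=31.7571, hold=31.2219 ⇒ V=31.7571 exercise | (k=6,j=2): S=51.0726, (K−S)⁺=19.5174, hold=18.9822 ⇒ V=19.5174 exercise | (k=6,j=3): S=67.1700, (K−S)⁺=3.4200, hold=6.8823 ⇒ V=6.8823 continue | (k=6,j=4): S=88.3411, (K−S)⁺=0.0000, hold=0.8638 ⇒ V=0.8638 continue | (k=6,j=5): S=116.1851, (K−S)⁺=0.0000, hold=0.0000 ⇒ V=0.0000 continue | (k=6,j=6): S=152.8052, (K−S)⁺=0.0000, hold=0.0000 ⇒ V=0.0000 continue  boundary S*=51.0726
step 5: (k=5,j=0): S=33.8615, (K−S)⁺=36.7285, hold=36.1933 ⇒ V=36.7285 exercise | (k=5,j=1): S=44.5342, (K−S)⁺=26.0558, hold=25.5206 ⇒ V=26.0558 exercise | (k=5,j=2): S=58.5709, (K−S)⁺=12.0191, hold=13.1800 ⇒ V=13.1800 continue | (k=5,j=3): S=77.0316, (K−S)⁺=0.0000, hold=3.8819 ⇒ V=3.8819 continue | (k=5,j=4): S=101.3110, (K−S)⁺=0.0000, hold=0.4341 ⇒ V=0.4341 continue | (k=5,j=5): S=133.2430, (K−S)⁺=0.0000, hold=0.0000 ⇒ V=0.0000 continue  boundary S*=44.5342
step 4: (k=4,j=0): S=38.8329, (K−S)⁺=31.7571, hold=31.2219 ⇒ V=31.7571 exercise | (k=4,j=1): S=51.0726, (K−S)⁺=19.5174, hold=19.5509 ⇒ V=19.5509 continue | (k=4,j=2): S=67.1700, (K−S)⁺=3.4200, hold=8.5253 ⇒ V=8.5253 continue | (k=4,j=3): S=88.3411, (K−S)⁺=0.0000, hold=2.1635 ⇒ V=2.1635 continue | (k=4,j=4): S=116.1851, (K−S)⁺=0.0000, hold=0.2182 ⇒ V=0.2182 continue  boundary S*=38.8329
step 3: (k=3,j=0): S=44.5342, (K−S)⁺=26.0558, hold=25.5370 ⇒ V=26.0558 exercise | (k=3,j=1): S=58.5709, (K−S)⁺=12.0191, hold=14.0017 ⇒ V=14.0017 continue | (k=3,j=2): S=77.0316, (K−S)⁺=0.0000, hold=5.3443 ⇒ V=5.3443 continue | (k=3,j=3): S=101.3110, (K−S)⁺=0.0000, hold=1.1942 ⇒ V=1.1942 continue  boundary S*=44.5342
step 2: (k=2,j=0): S=51.0726, (K−S)⁺=19.5174, hold=19.9534 ⇒ V=19.9534 continue | (k=2,j=1): S=67.1700, (K−S)⁺=3.4200, hold=9.6546 ⇒ V=9.6546 continue | (k=2,j=2): S=88.3411, (K−S)⁺=0.0000, hold=3.2708 ⇒ V=3.2708 continue  boundary S*=-
step 1: (k=1,j=0): S=58.5709, (K−S)⁺=12.0191, hold=14.7571 ⇒ V=14.7571 continue | (k=1,j=1): S=77.0316, (K−S)⁺=0.0000, hold=6.4542 ⇒ V=6.4542 continue  boundary S*=-
step 0: (k=0,j=0): S=67.1700, (K−S)⁺=3.4200, hold=10.5780 ⇒ V=10.5780 continue  boundary S*=-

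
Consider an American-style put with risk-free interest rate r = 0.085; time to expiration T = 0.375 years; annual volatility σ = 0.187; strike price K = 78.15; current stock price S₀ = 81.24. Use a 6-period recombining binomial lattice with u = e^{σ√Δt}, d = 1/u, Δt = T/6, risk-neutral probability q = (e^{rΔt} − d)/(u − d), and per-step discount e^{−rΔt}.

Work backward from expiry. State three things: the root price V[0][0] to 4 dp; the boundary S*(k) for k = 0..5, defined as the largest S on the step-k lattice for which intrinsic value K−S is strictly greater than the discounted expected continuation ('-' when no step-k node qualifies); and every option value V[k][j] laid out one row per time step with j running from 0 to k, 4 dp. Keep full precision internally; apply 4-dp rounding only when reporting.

params: Δt=0.06250 u=1.04786 d=0.95433 q=0.54526 e^(-rΔt)=0.99470
t_6 payoffs: 16.7808 10.7660 4.1616 0.0000 0.0000 0.0000 0.0000
t_5: node(5,0) S=64.3063 payoff=13.8437 vs cont=13.4296 → 13.8437 [stop]  node(5,1) S=70.6090 payoff=7.5410 vs cont=7.1269 → 7.5410 [stop]  node(5,2) S=77.5294 payoff=0.6206 vs cont=1.8824 → 1.8824 [wait]  node(5,3) S=85.1281 payoff=0.0000 vs cont=0.0000 → 0.0000 [wait]  node(5,4) S=93.4716 payoff=0.0000 vs cont=0.0000 → 0.0000 [wait]  node(5,5) S=102.6328 payoff=0.0000 vs cont=0.0000 → 0.0000 [wait]  ⇒ S*(5)=70.6090
t_4: node(4,0) S=67.3840 payoff=10.7660 vs cont=10.3519 → 10.7660 [stop]  node(4,1) S=73.9884 payoff=4.1616 vs cont=4.4320 → 4.4320 [wait]  node(4,2) S=81.2400 payoff=0.0000 vs cont=0.8515 → 0.8515 [wait]  node(4,3) S=89.2024 payoff=0.0000 vs cont=0.0000 → 0.0000 [wait]  node(4,4) S=97.9452 payoff=0.0000 vs cont=0.0000 → 0.0000 [wait]  ⇒ S*(4)=67.3840
t_3: node(3,0) S=70.6090 payoff=7.5410 vs cont=7.2735 → 7.5410 [stop]  node(3,1) S=77.5294 payoff=0.6206 vs cont=2.4665 → 2.4665 [wait]  node(3,2) S=85.1281 payoff=0.0000 vs cont=0.3851 → 0.3851 [wait]  node(3,3) S=93.4716 payoff=0.0000 vs cont=0.0000 → 0.0000 [wait]  ⇒ S*(3)=70.6090
t_2: node(2,0) S=73.9884 payoff=4.1616 vs cont=4.7488 → 4.7488 [wait]  node(2,1) S=81.2400 payoff=0.0000 vs cont=1.3246 → 1.3246 [wait]  node(2,2) S=89.2024 payoff=0.0000 vs cont=0.1742 → 0.1742 [wait]  ⇒ S*(2)=-
t_1: node(1,0) S=77.5294 payoff=0.6206 vs cont=2.8664 → 2.8664 [wait]  node(1,1) S=85.1281 payoff=0.0000 vs cont=0.6936 → 0.6936 [wait]  ⇒ S*(1)=-
t_0: node(0,0) S=81.2400 payoff=0.0000 vs cont=1.6728 → 1.6728 [wait]  ⇒ S*(0)=-

price = 1.6728
boundary = - - - 70.6090 67.3840 70.6090
tree:
1.6728
2.8664 0.6936
4.7488 1.3246 0.1742
7.5410 2.4665 0.3851 0.0000
10.7660 4.4320 0.8515 0.0000 0.0000
13.8437 7.5410 1.8824 0.0000 0.0000 0.0000
16.7808 10.7660 4.1616 0.0000 0.0000 0.0000 0.0000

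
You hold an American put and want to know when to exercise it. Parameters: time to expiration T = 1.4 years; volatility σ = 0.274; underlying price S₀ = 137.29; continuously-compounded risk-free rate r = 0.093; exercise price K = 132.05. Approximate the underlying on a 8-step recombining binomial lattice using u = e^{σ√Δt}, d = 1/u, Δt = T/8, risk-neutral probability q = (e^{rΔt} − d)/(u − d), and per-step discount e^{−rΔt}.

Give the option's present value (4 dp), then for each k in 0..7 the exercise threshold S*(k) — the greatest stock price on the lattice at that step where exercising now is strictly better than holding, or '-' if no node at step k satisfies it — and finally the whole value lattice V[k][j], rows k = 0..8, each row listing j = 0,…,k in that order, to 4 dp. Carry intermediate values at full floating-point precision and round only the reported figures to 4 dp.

price = 9.1268
boundary = - - - 97.3418 109.1639 97.3418 109.1639 97.3418
tree:
9.1268
14.7501 4.6661
23.0655 8.1918 1.8374
34.7082 13.9559 3.5842 0.4215
45.2501 22.8861 6.8557 0.9370 0.0000
54.6503 34.7082 12.7677 2.0831 0.0000 0.0000
63.0324 45.2501 22.8861 4.6308 0.0000 0.0000 0.0000
70.5069 54.6503 34.7082 10.2947 0.0000 0.0000 0.0000 0.0000
77.1718 63.0324 45.2501 22.8861 0.0000 0.0000 0.0000 0.0000 0.0000

params: Δt=0.17500 u=1.12145 d=0.89170 q=0.54279 e^(-rΔt)=0.98386
t_8 payoffs: 77.1718 63.0324 45.2501 22.8861 0.0000 0.0000 0.0000 0.0000 0.0000
t_7: node(7,0) S=61.5431 payoff=70.5069 vs cont=68.3751 → 70.5069 [stop]  node(7,1) S=77.3997 payoff=54.6503 vs cont=52.5185 → 54.6503 [stop]  node(7,2) S=97.3418 payoff=34.7082 vs cont=32.5765 → 34.7082 [stop]  node(7,3) S=122.4219 payoff=9.6281 vs cont=10.2947 → 10.2947 [wait]  node(7,4) S=153.9639 payoff=0.0000 vs cont=0.0000 → 0.0000 [wait]  node(7,5) S=193.6326 payoff=0.0000 vs cont=0.0000 → 0.0000 [wait]  node(7,6) S=243.5221 payoff=0.0000 vs cont=0.0000 → 0.0000 [wait]  node(7,7) S=306.2655 payoff=0.0000 vs cont=0.0000 → 0.0000 [wait]  ⇒ S*(7)=97.3418
t_6: node(6,0) S=69.0176 payoff=63.0324 vs cont=60.9007 → 63.0324 [stop]  node(6,1) S=86.7999 payoff=45.2501 vs cont=43.1184 → 45.2501 [stop]  node(6,2) S=109.1639 payoff=22.8861 vs cont=21.1103 → 22.8861 [stop]  node(6,3) S=137.2900 payoff=0.0000 vs cont=4.6308 → 4.6308 [wait]  node(6,4) S=172.6628 payoff=0.0000 vs cont=0.0000 → 0.0000 [wait]  node(6,5) S=217.1493 payoff=0.0000 vs cont=0.0000 → 0.0000 [wait]  node(6,6) S=273.0978 payoff=0.0000 vs cont=0.0000 → 0.0000 [wait]  ⇒ S*(6)=109.1639
t_5: node(5,0) S=77.3997 payoff=54.6503 vs cont=52.5185 → 54.6503 [stop]  node(5,1) S=97.3418 payoff=34.7082 vs cont=32.5765 → 34.7082 [stop]  node(5,2) S=122.4219 payoff=9.6281 vs cont=12.7677 → 12.7677 [wait]  node(5,3) S=153.9639 payoff=0.0000 vs cont=2.0831 → 2.0831 [wait]  node(5,4) S=193.6326 payoff=0.0000 vs cont=0.0000 → 0.0000 [wait]  node(5,5) S=243.5221 payoff=0.0000 vs cont=0.0000 → 0.0000 [wait]  ⇒ S*(5)=97.3418
t_4: node(4,0) S=86.7999 payoff=45.2501 vs cont=43.1184 → 45.2501 [stop]  node(4,1) S=109.1639 payoff=22.8861 vs cont=22.4310 → 22.8861 [stop]  node(4,2) S=137.2900 payoff=0.0000 vs cont=6.8557 → 6.8557 [wait]  node(4,3) S=172.6628 payoff=0.0000 vs cont=0.9370 → 0.9370 [wait]  node(4,4) S=217.1493 payoff=0.0000 vs cont=0.0000 → 0.0000 [wait]  ⇒ S*(4)=109.1639
t_3: node(3,0) S=97.3418 payoff=34.7082 vs cont=32.5765 → 34.7082 [stop]  node(3,1) S=122.4219 payoff=9.6281 vs cont=13.9559 → 13.9559 [wait]  node(3,2) S=153.9639 payoff=0.0000 vs cont=3.5842 → 3.5842 [wait]  node(3,3) S=193.6326 payoff=0.0000 vs cont=0.4215 → 0.4215 [wait]  ⇒ S*(3)=97.3418
t_2: node(2,0) S=109.1639 payoff=22.8861 vs cont=23.0655 → 23.0655 [wait]  node(2,1) S=137.2900 payoff=0.0000 vs cont=8.1918 → 8.1918 [wait]  node(2,2) S=172.6628 payoff=0.0000 vs cont=1.8374 → 1.8374 [wait]  ⇒ S*(2)=-
t_1: node(1,0) S=122.4219 payoff=9.6281 vs cont=14.7501 → 14.7501 [wait]  node(1,1) S=153.9639 payoff=0.0000 vs cont=4.6661 → 4.6661 [wait]  ⇒ S*(1)=-
t_0: node(0,0) S=137.2900 payoff=0.0000 vs cont=9.1268 → 9.1268 [wait]  ⇒ S*(0)=-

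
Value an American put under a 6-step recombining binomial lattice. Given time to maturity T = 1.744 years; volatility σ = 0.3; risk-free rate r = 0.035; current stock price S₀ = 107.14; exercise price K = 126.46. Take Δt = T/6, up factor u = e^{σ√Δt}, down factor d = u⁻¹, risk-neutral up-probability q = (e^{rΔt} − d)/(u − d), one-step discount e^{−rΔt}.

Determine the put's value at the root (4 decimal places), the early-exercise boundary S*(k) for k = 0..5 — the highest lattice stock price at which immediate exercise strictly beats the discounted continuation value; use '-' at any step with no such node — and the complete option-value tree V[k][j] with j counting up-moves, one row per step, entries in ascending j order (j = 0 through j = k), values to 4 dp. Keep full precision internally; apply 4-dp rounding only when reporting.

price = 26.3848
boundary = - - 77.5293 65.9512 77.5293 91.1399
tree:
26.3848
36.6096 16.3398
48.9307 24.6053 8.1159
60.5088 35.5971 13.7285 2.4694
70.3578 48.9307 22.5228 4.9022 0.0000
78.7360 60.5088 35.3201 9.7319 0.0000 0.0000
85.8630 70.3578 48.9307 19.3200 0.0000 0.0000 0.0000

Δt=0.29067, u=1.17556, d=0.85066, q=0.49113, disc=e^(-rΔt)=0.98988
k=6 terminal: V=max(K-S,0) → 85.8630 70.3578 48.9307 19.3200 0.0000 0.0000 0.0000
k=5: j=0 S=47.7240 intr=78.7360 cont=77.4560 V=78.7360[EX]; j=1 S=65.9512 intr=60.5088 cont=59.2288 V=60.5088[EX]; j=2 S=91.1399 intr=35.3201 cont=34.0401 V=35.3201[EX]; j=3 S=125.9490 intr=0.5110 cont=9.7319 V=9.7319[hold]; j=4 S=174.0527 intr=0.0000 cont=0.0000 V=0.0000[hold]; j=5 S=240.5286 intr=0.0000 cont=0.0000 V=0.0000[hold]  S*(5)=91.1399
k=4: j=0 S=56.1022 intr=70.3578 cont=69.0778 V=70.3578[EX]; j=1 S=77.5293 intr=48.9307 cont=47.6507 V=48.9307[EX]; j=2 S=107.1400 intr=19.3200 cont=22.5228 V=22.5228[hold]; j=3 S=148.0600 intr=0.0000 cont=4.9022 V=4.9022[hold]; j=4 S=204.6085 intr=0.0000 cont=0.0000 V=0.0000[hold]  S*(4)=77.5293
k=3: j=0 S=65.9512 intr=60.5088 cont=59.2288 V=60.5088[EX]; j=1 S=91.1399 intr=35.3201 cont=35.5971 V=35.5971[hold]; j=2 S=125.9490 intr=0.5110 cont=13.7285 V=13.7285[hold]; j=3 S=174.0527 intr=0.0000 cont=2.4694 V=2.4694[hold]  S*(3)=65.9512
k=2: j=0 S=77.5293 intr=48.9307 cont=47.7854 V=48.9307[EX]; j=1 S=107.1400 intr=19.3200 cont=24.6053 V=24.6053[hold]; j=2 S=148.0600 intr=0.0000 cont=8.1159 V=8.1159[hold]  S*(2)=77.5293
k=1: j=0 S=91.1399 intr=35.3201 cont=36.6096 V=36.6096[hold]; j=1 S=125.9490 intr=0.5110 cont=16.3398 V=16.3398[hold]  S*(1)=-
k=0: j=0 S=107.1400 intr=19.3200 cont=26.3848 V=26.3848[hold]  S*(0)=-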